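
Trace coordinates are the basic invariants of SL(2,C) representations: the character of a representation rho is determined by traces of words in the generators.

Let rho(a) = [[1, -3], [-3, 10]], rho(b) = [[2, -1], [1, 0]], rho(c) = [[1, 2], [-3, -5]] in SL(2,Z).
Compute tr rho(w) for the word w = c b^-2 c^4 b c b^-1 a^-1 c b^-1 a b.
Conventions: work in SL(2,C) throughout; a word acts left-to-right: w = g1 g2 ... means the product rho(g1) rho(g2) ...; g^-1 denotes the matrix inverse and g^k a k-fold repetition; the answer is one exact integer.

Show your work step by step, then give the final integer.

rho(c) = [[1, 2], [-3, -5]]
... * rho(b^-1) = [[0, 1], [-1, 2]]  ->  [[-2, 5], [5, -13]]
... * rho(b^-1) = [[0, 1], [-1, 2]]  ->  [[-5, 8], [13, -21]]
... * rho(c) = [[1, 2], [-3, -5]]  ->  [[-29, -50], [76, 131]]
... * rho(c) = [[1, 2], [-3, -5]]  ->  [[121, 192], [-317, -503]]
... * rho(c) = [[1, 2], [-3, -5]]  ->  [[-455, -718], [1192, 1881]]
... * rho(c) = [[1, 2], [-3, -5]]  ->  [[1699, 2680], [-4451, -7021]]
... * rho(b) = [[2, -1], [1, 0]]  ->  [[6078, -1699], [-15923, 4451]]
... * rho(c) = [[1, 2], [-3, -5]]  ->  [[11175, 20651], [-29276, -54101]]
... * rho(b^-1) = [[0, 1], [-1, 2]]  ->  [[-20651, 52477], [54101, -137478]]
... * rho(a^-1) = [[10, 3], [3, 1]]  ->  [[-49079, -9476], [128576, 24825]]
... * rho(c) = [[1, 2], [-3, -5]]  ->  [[-20651, -50778], [54101, 133027]]
... * rho(b^-1) = [[0, 1], [-1, 2]]  ->  [[50778, -122207], [-133027, 320155]]
... * rho(a) = [[1, -3], [-3, 10]]  ->  [[417399, -1374404], [-1093492, 3600631]]
... * rho(b) = [[2, -1], [1, 0]]  ->  [[-539606, -417399], [1413647, 1093492]]
tr = -539606 + 1093492 = 553886

553886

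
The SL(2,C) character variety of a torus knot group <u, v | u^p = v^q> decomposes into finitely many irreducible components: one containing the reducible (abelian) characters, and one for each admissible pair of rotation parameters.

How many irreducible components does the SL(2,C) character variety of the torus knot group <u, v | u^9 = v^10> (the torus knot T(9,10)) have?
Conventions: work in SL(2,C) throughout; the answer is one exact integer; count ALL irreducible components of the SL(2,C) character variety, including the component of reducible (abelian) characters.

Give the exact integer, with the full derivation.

In the torus knot group T(9,10), u^9 = v^10 is central, so an irreducible representation sends it to +I or -I (Schur).
On an irreducible component, tr(u) is locked at 2*cos(pi*alpha/9) for some alpha in 1..8, and tr(v) at 2*cos(pi*beta/10) for some beta in 1..9.
u^9 = (-1)^alpha I and v^10 = (-1)^beta I must agree, so alpha and beta have equal parity.
Enumerate parity-matched pairs: 4*5 odd-odd plus 4*4 even-even gives 36.
components with irreducible characters: 36; plus the single component of reducible (abelian) characters: total 37.

37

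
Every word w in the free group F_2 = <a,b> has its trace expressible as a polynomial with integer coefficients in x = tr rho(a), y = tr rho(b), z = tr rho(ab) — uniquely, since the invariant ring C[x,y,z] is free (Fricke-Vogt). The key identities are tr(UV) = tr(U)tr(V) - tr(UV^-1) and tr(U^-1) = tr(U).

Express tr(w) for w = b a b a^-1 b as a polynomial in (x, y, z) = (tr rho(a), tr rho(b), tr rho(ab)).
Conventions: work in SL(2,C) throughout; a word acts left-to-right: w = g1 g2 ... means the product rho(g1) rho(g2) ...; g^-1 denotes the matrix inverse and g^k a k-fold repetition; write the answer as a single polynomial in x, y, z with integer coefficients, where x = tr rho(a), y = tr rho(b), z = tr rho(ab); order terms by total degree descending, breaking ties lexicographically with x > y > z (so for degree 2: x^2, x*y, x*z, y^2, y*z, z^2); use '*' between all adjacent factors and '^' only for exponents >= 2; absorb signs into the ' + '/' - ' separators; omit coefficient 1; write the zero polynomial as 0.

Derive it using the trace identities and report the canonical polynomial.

trace(b a b) = trace(b) trace(a b) - trace(a)  (reduce the b square) = y*z - x
apply: trace(b^2 a b) = trace(b) trace(b a b) - trace(b a)  (reduce the b square) = y^2*z - x*y - z
trace(a b a b) = trace(a b) trace(a b) - trace(1)  (split on a) = z^2 - 2
trace(a b a) = trace(a) trace(b a) - trace(b)  (reduce the a square) = x*z - y
use: trace(b^2 a b a) = trace(b) trace(a b a b) - trace(a b a)  (reduce the b square) = y*z^2 - x*z - y
trace(b a b a^-1 b) = trace(b^2 a b) trace(a) - trace(b^2 a b a)  (eliminate a^-1) = x*y^2*z - x^2*y - y*z^2 + y

x*y^2*z - x^2*y - y*z^2 + y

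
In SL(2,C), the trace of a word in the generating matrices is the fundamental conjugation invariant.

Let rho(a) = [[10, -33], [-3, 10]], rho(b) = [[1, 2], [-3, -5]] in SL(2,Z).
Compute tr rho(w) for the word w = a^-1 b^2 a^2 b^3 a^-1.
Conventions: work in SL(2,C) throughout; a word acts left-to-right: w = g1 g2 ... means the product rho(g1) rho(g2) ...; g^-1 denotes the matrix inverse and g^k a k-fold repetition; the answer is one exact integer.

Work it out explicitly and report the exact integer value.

179063276

rho(a^-1) = [[10, 33], [3, 10]]
... * rho(b) = [[1, 2], [-3, -5]]  ->  [[-89, -145], [-27, -44]]
... * rho(b) = [[1, 2], [-3, -5]]  ->  [[346, 547], [105, 166]]
... * rho(a) = [[10, -33], [-3, 10]]  ->  [[1819, -5948], [552, -1805]]
... * rho(a) = [[10, -33], [-3, 10]]  ->  [[36034, -119507], [10935, -36266]]
... * rho(b) = [[1, 2], [-3, -5]]  ->  [[394555, 669603], [119733, 203200]]
... * rho(b) = [[1, 2], [-3, -5]]  ->  [[-1614254, -2558905], [-489867, -776534]]
... * rho(b) = [[1, 2], [-3, -5]]  ->  [[6062461, 9566017], [1839735, 2902936]]
... * rho(a^-1) = [[10, 33], [3, 10]]  ->  [[89322661, 295721383], [27106158, 89740615]]
tr = 89322661 + 89740615 = 179063276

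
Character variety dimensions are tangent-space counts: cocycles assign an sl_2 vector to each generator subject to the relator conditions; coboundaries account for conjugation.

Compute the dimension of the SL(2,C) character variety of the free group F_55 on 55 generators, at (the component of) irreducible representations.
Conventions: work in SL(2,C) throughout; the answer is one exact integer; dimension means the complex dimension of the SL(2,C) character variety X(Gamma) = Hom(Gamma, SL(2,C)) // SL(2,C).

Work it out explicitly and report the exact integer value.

The free group F_55: 55 generators, no relators.
Z^1(Gamma, Ad rho) = (sl_2)^55: a cocycle is a free choice of one sl_2 vector per generator, so dim Z^1 = 3*55 = 165.
Irreducibility makes the coboundary map sl_2 -> Z^1 injective (trivial centralizer), so dim B^1 = 3.
dim H^1 = 165 - 3 = 162, which is dim X.

162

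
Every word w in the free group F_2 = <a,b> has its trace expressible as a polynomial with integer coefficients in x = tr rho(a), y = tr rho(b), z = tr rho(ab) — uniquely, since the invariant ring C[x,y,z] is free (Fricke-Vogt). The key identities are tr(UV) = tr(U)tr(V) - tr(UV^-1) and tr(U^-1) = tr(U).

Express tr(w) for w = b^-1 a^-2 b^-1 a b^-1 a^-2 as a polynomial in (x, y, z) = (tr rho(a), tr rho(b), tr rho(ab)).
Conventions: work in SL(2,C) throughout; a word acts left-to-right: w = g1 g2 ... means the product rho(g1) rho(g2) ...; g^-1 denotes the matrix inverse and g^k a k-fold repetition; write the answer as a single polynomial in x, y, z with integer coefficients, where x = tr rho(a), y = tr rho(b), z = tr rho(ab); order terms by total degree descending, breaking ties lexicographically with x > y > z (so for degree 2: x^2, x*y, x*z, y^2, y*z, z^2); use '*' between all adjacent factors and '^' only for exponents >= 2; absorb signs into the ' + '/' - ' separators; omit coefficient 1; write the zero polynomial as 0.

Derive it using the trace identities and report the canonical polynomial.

tr(a^-1) = tr(a) = x
tr(a^-2) = tr(a^-1) tr(a) - tr(1)   [inverse elimination on a] = x^2 - 2
tr(a^-1 b) = tr(b) tr(a) - tr(b a)   [inverse elimination on a] = x*y - z
tr(a^-2 b) = tr(a^-1 b) tr(a) - tr(a^-1 b a)   [inverse elimination on a] = x^2*y - x*z - y
tr(b^-1 a^-2) = tr(a^-2) tr(b) - tr(a^-2 b)   [inverse elimination on b] = x*z - y
tr(b^-1 a^-2 b^-1) = tr(b^-1 a^-2) tr(b) - tr(b^-1 a^-2 b)   [inverse elimination on b] = x*y*z - x^2 - y^2 + 2
tr(b a b) = tr(b) tr(a b) - tr(a)   [square of b] = y*z - x
tr(a b a b) = tr(b a) tr(b a) - tr(1)   [split at a repeated b] = z^2 - 2
tr(b a b a b) = tr(b) tr(a b a b) - tr(a b a)   [square of b] = y*z^2 - x*z - y
tr(b a b a b a) = tr(a b) tr(a b a b) - tr(a^-1 b^-1)   [split at a repeated a] = z^3 - 3*z
tr(a b a b a^-1 b) = tr(b a b a b) tr(a) - tr(b a b a b a)   [inverse elimination on a] = x*y*z^2 - x^2*z - z^3 - x*y + 3*z
tr(b a b a^-1 b^-1 a) = tr(a b a b a^-1) tr(b) - tr(a b a b a^-1 b)   [inverse elimination on b] = -x*y*z^2 + x^2*z + y^2*z + z^3 - 3*z
tr(a^-1 b^-1 a^-1 b a b) = tr(b a b a^-1 b^-1) tr(a) - tr(b a b a^-1 b^-1 a)   [inverse elimination on a] = x*y*z^2 - x^2*z - y^2*z - z^3 + x*y + 3*z
tr(b^-1 a^-1 b a b^-1 a^-1) = tr(a^-1 b^-1 a^-1 b a) tr(b) - tr(a^-1 b^-1 a^-1 b a b)   [inverse elimination on b] = -x*y*z^2 + x^2*z + y^2*z + z^3 - 3*z
tr(b a b^-1 a) = tr(a b a) tr(b) - tr(a b a b)   [inverse elimination on b] = x*y*z - y^2 - z^2 + 2
tr(b^-1 a^-1 b a) = tr(b a b^-1) tr(a) - tr(b a b^-1 a)   [inverse elimination on a] = -x*y*z + x^2 + y^2 + z^2 - 2
tr(b^-1 a^-1 b a b^-1) = tr(b^-1 a^-1 b a) tr(b) - tr(b^-1 a^-1 b a b)   [inverse elimination on b] = -x*y^2*z + x^2*y + y^3 + y*z^2 - 3*y
tr(a b^-1 a^-2 b^-1 a^-1 b) = tr(b^-1 a^-1 b a b^-1 a^-1) tr(a) - tr(b^-1 a^-1 b a b^-1)   [inverse elimination on a] = -x^2*y*z^2 + x^3*z + 2*x*y^2*z + x*z^3 - x^2*y - y^3 - y*z^2 - 3*x*z + 3*y
tr(b^-1 a b^-1 a^-2 b^-1 a^-1) = tr(a b^-1 a^-2 b^-1 a^-1) tr(b) - tr(a b^-1 a^-2 b^-1 a^-1 b)   [inverse elimination on b] = x^2*y*z^2 - x^3*z - x*y^2*z - x*z^3 + y*z^2 + 3*x*z - y
tr(b^-1 a b^-1) = tr(b^-1 a) tr(b) - tr(b^-1 a b)   [inverse elimination on b] = x*y^2 - y*z - x
tr(b^-1 a b^-1 a) = tr(a b^-1 a) tr(b) - tr(a b^-1 a b)   [inverse elimination on b] = x^2*y^2 - 2*x*y*z + z^2 - 2
tr(a^-1 b^-1 a b^-1) = tr(b^-1 a b^-1) tr(a) - tr(b^-1 a b^-1 a)   [inverse elimination on a] = x*y*z - x^2 - z^2 + 2
tr(a b^-1 a^-2 b^-1) = tr(a^-1 b^-1 a b^-1) tr(a) - tr(a^-1 b^-1 a b^-1 a)   [inverse elimination on a] = x^2*y*z - x^3 - x*y^2 - x*z^2 + y*z + 3*x
tr(b^-1 a b^-1 a^-2 b^-1) = tr(a b^-1 a^-2 b^-1) tr(b) - tr(a b^-1 a^-2)   [inverse elimination on b] = x^2*y^2*z - x^3*y - x*y^3 - x*y*z^2 + y^2*z + 3*x*y - z
tr(b^-1 a^-2 b^-1 a b^-1 a^-2) = tr(b^-1 a b^-1 a^-2 b^-1 a^-1) tr(a) - tr(b^-1 a b^-1 a^-2 b^-1)   [inverse elimination on a] = x^3*y*z^2 - x^4*z - 2*x^2*y^2*z - x^2*z^3 + x^3*y + x*y^3 + 2*x*y*z^2 + 3*x^2*z - y^2*z - 4*x*y + z

x^3*y*z^2 - x^4*z - 2*x^2*y^2*z - x^2*z^3 + x^3*y + x*y^3 + 2*x*y*z^2 + 3*x^2*z - y^2*z - 4*x*y + z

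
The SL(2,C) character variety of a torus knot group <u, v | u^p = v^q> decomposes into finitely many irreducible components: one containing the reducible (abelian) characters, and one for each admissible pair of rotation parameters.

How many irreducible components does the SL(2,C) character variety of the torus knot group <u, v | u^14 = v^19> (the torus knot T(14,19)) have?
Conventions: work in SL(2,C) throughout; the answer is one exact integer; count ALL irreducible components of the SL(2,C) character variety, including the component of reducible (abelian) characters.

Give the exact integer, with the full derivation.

118

In the torus knot group T(14,19), u^14 = v^19 is central, so an irreducible representation sends it to +I or -I (Schur).
So on each irreducible component the traces are pinned: tr(u) = 2*cos(pi*alpha/14) with 1 <= alpha <= 13, tr(v) = 2*cos(pi*beta/19) with 1 <= beta <= 18.
u^14 = (-1)^alpha I and v^19 = (-1)^beta I must agree, so alpha and beta have equal parity.
count pairs: odd alpha (7 choices) x odd beta (9), plus even alpha (6) x even beta (9): 7*9 + 6*9 = 117.
components with irreducible characters: 117; plus the single component of reducible (abelian) characters: total 118.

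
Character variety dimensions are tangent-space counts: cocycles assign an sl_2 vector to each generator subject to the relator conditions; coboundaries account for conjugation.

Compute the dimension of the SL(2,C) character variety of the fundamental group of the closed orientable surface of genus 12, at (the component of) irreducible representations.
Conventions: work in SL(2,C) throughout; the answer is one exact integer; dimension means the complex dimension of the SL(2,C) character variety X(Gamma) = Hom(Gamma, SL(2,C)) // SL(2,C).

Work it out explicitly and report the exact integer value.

66

Gamma = pi_1(Sigma_12) = < a_1, b_1, ..., a_12, b_12 | prod [a_i, b_i] > has 2g = 24 generators and 1 relator.
A cocycle assigns one sl_2 vector per generator subject to the relator condition d_2(z) = 0: dim of the unconstrained space is 3*2g = 72.
At an irreducible rho, H^2 = coker(d_2) vanishes (Poincare duality: H^2 is dual to H^0 = invariants = 0), so d_2 is surjective onto sl_2 and dim Z^1 = 72 - 3 = 69.
As always at irreducible rho, dim B^1 = 3.
Hence dim X = 69 - 3 = 66.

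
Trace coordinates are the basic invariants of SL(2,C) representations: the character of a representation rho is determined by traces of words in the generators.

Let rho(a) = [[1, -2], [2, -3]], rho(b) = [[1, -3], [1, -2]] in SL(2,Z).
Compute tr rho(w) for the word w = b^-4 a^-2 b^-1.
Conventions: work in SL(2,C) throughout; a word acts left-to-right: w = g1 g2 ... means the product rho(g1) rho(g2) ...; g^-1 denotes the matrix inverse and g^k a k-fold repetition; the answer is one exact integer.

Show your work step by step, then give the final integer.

-5

rho(b^-1) = [[-2, 3], [-1, 1]]
... * rho(b^-1) = [[-2, 3], [-1, 1]]  ->  [[1, -3], [1, -2]]
... * rho(b^-1) = [[-2, 3], [-1, 1]]  ->  [[1, 0], [0, 1]]
... * rho(b^-1) = [[-2, 3], [-1, 1]]  ->  [[-2, 3], [-1, 1]]
... * rho(a^-1) = [[-3, 2], [-2, 1]]  ->  [[0, -1], [1, -1]]
... * rho(a^-1) = [[-3, 2], [-2, 1]]  ->  [[2, -1], [-1, 1]]
... * rho(b^-1) = [[-2, 3], [-1, 1]]  ->  [[-3, 5], [1, -2]]
tr = -3 + -2 = -5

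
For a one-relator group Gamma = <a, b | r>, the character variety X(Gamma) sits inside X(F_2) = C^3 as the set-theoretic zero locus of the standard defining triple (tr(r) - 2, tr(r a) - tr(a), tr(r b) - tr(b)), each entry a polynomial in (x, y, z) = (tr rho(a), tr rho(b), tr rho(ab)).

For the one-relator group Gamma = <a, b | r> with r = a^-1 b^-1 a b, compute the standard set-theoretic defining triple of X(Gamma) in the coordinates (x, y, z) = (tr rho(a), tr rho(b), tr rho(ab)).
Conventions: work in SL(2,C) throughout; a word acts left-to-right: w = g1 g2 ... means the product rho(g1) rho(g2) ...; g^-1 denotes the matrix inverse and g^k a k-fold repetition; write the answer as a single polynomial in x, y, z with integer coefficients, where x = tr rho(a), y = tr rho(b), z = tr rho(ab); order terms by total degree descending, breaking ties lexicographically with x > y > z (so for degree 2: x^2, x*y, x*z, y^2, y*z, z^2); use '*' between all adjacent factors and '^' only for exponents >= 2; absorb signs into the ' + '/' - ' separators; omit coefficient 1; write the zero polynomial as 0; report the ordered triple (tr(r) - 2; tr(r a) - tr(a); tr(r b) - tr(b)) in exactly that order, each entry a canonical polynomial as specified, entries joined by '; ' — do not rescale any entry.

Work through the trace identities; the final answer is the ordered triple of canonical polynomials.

tr(b a b) = tr(b)*tr(a b) - tr(a)  (reduce the b square) = y*z - x
tr(b a b a) = tr(b a)*tr(b a) - tr(1)  (split on b) = z^2 - 2
tr(a b a^-1 b) = tr(b a b)*tr(a) - tr(b a b a)  (eliminate a^-1) = x*y*z - x^2 - z^2 + 2
tr(a^-1 b^-1 a b) = tr(a b a^-1)*tr(b) - tr(a b a^-1 b)  (eliminate b^-1) = -x*y*z + x^2 + y^2 + z^2 - 2
tr(b^2) = tr(b)*tr(b) - tr(1)   [square of b] = y^2 - 2
tr(a b^2 a) = tr(a)*tr(b^2 a) - tr(b^2)   [square of a] = x*y*z - x^2 - y^2 + 2
tr(a b a) = tr(a)*tr(b a) - tr(b)   [square of a] = x*z - y
tr(a b^2 a b) = tr(b)*tr(a b a b) - tr(a b a)   [square of b] = y*z^2 - x*z - y
tr(b^-1 a b^2 a) = tr(a b^2 a)*tr(b) - tr(a b^2 a b)   [inverse elimination on b] = x*y^2*z - x^2*y - y^3 - y*z^2 + x*z + 3*y
tr(a^-1 b^-1 a b^2) = tr(b^-1 a b^2)*tr(a) - tr(b^-1 a b^2 a)   [inverse elimination on a] = -x*y^2*z + x^2*y + y^3 + y*z^2 - 3*y
assemble the triple (tr(r) - 2; tr(r a) - x; tr(r b) - y)

-x*y*z + x^2 + y^2 + z^2 - 4; 0; -x*y^2*z + x^2*y + y^3 + y*z^2 - 4*y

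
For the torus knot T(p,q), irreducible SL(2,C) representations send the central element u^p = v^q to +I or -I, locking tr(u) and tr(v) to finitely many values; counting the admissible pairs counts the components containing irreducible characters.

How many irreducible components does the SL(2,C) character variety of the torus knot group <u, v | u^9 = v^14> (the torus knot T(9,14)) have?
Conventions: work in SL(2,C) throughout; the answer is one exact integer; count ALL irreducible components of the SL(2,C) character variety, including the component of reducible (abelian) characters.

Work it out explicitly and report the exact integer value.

For T(9,14): irreducibility forces the central element u^9 = v^14 to one of +I, -I.
This locks tr(u) to 2*cos(pi*alpha/9), alpha in 1..8, and tr(v) to 2*cos(pi*beta/14), beta in 1..13, on each component of irreducible characters.
Consistency of u^9 = (-1)^alpha I with v^14 = (-1)^beta I forces alpha = beta (mod 2).
Counting: 4 odd alphas x 7 odd betas + 4 even alphas x 6 even betas = 28 + 24 = 52.
Total: 52 irreducible-character components + 1 reducible (abelian) component = 53.

53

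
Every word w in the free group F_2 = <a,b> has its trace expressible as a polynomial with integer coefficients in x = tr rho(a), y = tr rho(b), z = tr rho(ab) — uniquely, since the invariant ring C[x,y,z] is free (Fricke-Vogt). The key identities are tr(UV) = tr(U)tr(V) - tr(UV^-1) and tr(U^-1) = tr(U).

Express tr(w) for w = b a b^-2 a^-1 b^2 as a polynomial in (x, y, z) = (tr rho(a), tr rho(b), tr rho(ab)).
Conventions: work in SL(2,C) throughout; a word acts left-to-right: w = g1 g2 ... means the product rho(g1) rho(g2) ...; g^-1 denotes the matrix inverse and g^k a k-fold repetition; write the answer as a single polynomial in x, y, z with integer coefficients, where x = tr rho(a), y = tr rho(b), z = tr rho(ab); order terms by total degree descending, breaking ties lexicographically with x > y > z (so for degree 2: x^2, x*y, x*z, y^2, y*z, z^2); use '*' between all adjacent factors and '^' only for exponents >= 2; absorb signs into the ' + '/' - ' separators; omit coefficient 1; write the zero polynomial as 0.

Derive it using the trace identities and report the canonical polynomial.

and tr(b^2 a) = tr(b) * tr(a b) - tr(a)   [square of b] = y*z - x
and tr(b^2) = tr(b) * tr(b) - tr(1)   [square of b] = y^2 - 2
tr(a^2 b^2) = tr(a) * tr(b^2 a) - tr(b^2)   [square of a] = x*y*z - x^2 - y^2 + 2
and tr(a^2 b) = tr(a) * tr(b a) - tr(b)   [square of a] = x*z - y
tr(a b^3 a) = tr(b) * tr(a^2 b^2) - tr(a^2 b)   [square of b] = x*y^2*z - x^2*y - y^3 - x*z + 3*y
next, tr(a b a b) = tr(a b) * tr(a b) - tr(1)   [split at a repeated a] = z^2 - 2
and tr(b a b a b) = tr(b) * tr(a b a b) - tr(a b a)   [square of b] = y*z^2 - x*z - y
tr(a b^3 a b) = tr(b) * tr(b a b a b) - tr(b a b a)   [square of b] = y^2*z^2 - x*y*z - y^2 - z^2 + 2
next, tr(a b^3 a b^-1) = tr(a b^3 a) * tr(b) - tr(a b^3 a b)   [inverse elimination on b] = x*y^3*z - x^2*y^2 - y^4 - y^2*z^2 + 4*y^2 + z^2 - 2
tr(b^3 a b^-2 a) = tr(a b^3 a b^-1) * tr(b) - tr(a b^3 a)   [inverse elimination on b] = x*y^4*z - x^2*y^3 - y^5 - y^3*z^2 - x*y^2*z + x^2*y + 5*y^3 + y*z^2 + x*z - 5*y
tr(b a b^-2 a^-1 b^2) = tr(b^3 a b^-2) * tr(a) - tr(b^3 a b^-2 a)   [inverse elimination on a] = -x*y^4*z + x^2*y^3 + y^5 + y^3*z^2 + x*y^2*z - x^2*y - 5*y^3 - y*z^2 + 5*y

-x*y^4*z + x^2*y^3 + y^5 + y^3*z^2 + x*y^2*z - x^2*y - 5*y^3 - y*z^2 + 5*y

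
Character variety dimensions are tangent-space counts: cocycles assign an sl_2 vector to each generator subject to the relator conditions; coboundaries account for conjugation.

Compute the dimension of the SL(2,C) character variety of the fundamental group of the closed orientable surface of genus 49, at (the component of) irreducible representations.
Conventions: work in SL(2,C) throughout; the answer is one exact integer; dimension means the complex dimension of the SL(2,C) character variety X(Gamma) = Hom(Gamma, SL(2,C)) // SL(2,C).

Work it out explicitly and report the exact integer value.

pi_1 of the closed genus-49 surface has 98 generators bound by the single product-of-commutators relator.
A cocycle assigns one sl_2 vector per generator subject to the relator condition d_2(z) = 0: dim of the unconstrained space is 3*2g = 294.
d_2 is surjective at irreducible rho (its cokernel H^2 is dual to H^0 = 0), so dim Z^1 = 294 - 3 = 291.
dim B^1 = 3 (coboundaries, injective at irreducible rho).
Hence dim X = 291 - 3 = 288.

288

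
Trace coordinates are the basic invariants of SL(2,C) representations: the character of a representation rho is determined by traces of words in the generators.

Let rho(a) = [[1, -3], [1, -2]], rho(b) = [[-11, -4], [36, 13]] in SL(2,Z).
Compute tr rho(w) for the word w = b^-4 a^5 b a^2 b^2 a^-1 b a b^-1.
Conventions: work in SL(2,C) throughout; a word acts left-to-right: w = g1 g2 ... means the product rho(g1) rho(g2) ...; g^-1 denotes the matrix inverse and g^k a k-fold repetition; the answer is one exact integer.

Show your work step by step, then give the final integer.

rho(b^-1) = [[13, 4], [-36, -11]]
... * rho(b^-1) = [[13, 4], [-36, -11]]  ->  [[25, 8], [-72, -23]]
... * rho(b^-1) = [[13, 4], [-36, -11]]  ->  [[37, 12], [-108, -35]]
... * rho(b^-1) = [[13, 4], [-36, -11]]  ->  [[49, 16], [-144, -47]]
... * rho(a) = [[1, -3], [1, -2]]  ->  [[65, -179], [-191, 526]]
... * rho(a) = [[1, -3], [1, -2]]  ->  [[-114, 163], [335, -479]]
... * rho(a) = [[1, -3], [1, -2]]  ->  [[49, 16], [-144, -47]]
... * rho(a) = [[1, -3], [1, -2]]  ->  [[65, -179], [-191, 526]]
... * rho(a) = [[1, -3], [1, -2]]  ->  [[-114, 163], [335, -479]]
... * rho(b) = [[-11, -4], [36, 13]]  ->  [[7122, 2575], [-20929, -7567]]
... * rho(a) = [[1, -3], [1, -2]]  ->  [[9697, -26516], [-28496, 77921]]
... * rho(a) = [[1, -3], [1, -2]]  ->  [[-16819, 23941], [49425, -70354]]
... * rho(b) = [[-11, -4], [36, 13]]  ->  [[1046885, 378509], [-3076419, -1112302]]
... * rho(b) = [[-11, -4], [36, 13]]  ->  [[2110589, 733077], [-6202263, -2154250]]
... * rho(a^-1) = [[-2, 3], [-1, 1]]  ->  [[-4954255, 7064844], [14558776, -20761039]]
... * rho(b) = [[-11, -4], [36, 13]]  ->  [[308831189, 111659992], [-907543940, -328128611]]
... * rho(a) = [[1, -3], [1, -2]]  ->  [[420491181, -1149813551], [-1235672551, 3378889042]]
... * rho(b^-1) = [[13, 4], [-36, -11]]  ->  [[46859673189, 14329913785], [-137703748675, -42110469666]]
tr = 46859673189 + -42110469666 = 4749203523

4749203523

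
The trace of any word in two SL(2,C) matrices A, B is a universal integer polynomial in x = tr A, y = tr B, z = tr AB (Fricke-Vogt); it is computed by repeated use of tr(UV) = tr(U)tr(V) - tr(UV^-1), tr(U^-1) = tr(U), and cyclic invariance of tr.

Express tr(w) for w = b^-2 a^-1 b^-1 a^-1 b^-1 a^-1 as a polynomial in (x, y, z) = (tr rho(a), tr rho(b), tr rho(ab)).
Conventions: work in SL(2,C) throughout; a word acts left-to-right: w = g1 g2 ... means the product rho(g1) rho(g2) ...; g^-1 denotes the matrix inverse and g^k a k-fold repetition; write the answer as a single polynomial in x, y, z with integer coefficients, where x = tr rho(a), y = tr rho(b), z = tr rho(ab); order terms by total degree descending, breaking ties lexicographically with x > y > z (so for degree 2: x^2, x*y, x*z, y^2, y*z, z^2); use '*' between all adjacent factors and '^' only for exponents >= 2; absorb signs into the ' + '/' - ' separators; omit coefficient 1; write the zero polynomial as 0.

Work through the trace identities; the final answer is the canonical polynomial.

y*z^3 - x*z^2 - 2*y*z + x

reduce: tr(a^-1) = tr(a) = x
tr(a^-2) = tr(a^-1) tr(a) - tr(1)  (eliminate a^-1) = x^2 - 2
tr(a^-3) = tr(a^-2) tr(a) - tr(a^-1)  (eliminate a^-1) = x^3 - 3*x
so tr(b a^-1) = tr(b) tr(a) - tr(b a)  (eliminate a^-1) = x*y - z
tr(a^-1 b a^-1) = tr(b a^-1) tr(a) - tr(b)  (eliminate a^-1) = x^2*y - x*z - y
reduce: tr(a^-3 b) = tr(a^-1 b a^-1) tr(a) - tr(a^-1 b)  (eliminate a^-1) = x^3*y - x^2*z - 2*x*y + z
so tr(a^-1 b^-1 a^-2) = tr(a^-3) tr(b) - tr(a^-3 b)  (eliminate b^-1) = x^2*z - x*y - z
reduce: tr(a b a) = tr(a) tr(b a) - tr(b)  (reduce the a square) = x*z - y
tr(a b a b) = tr(b a) tr(b a) - tr(1)  (split on b) = z^2 - 2
tr(b^-1 a b a) = tr(a b a) tr(b) - tr(a b a b)  (eliminate b^-1) = x*y*z - y^2 - z^2 + 2
so tr(b a^-1 b^-1 a) = tr(b^-1 a b) tr(a) - tr(b^-1 a b a)  (eliminate a^-1) = -x*y*z + x^2 + y^2 + z^2 - 2
tr(a^-1 b a^-1 b^-1) = tr(b a^-1 b^-1) tr(a) - tr(b a^-1 b^-1 a)  (eliminate a^-1) = x*y*z - y^2 - z^2 + 2
reduce: tr(a^-1 b^-1 a^-2 b) = tr(a^-1 b a^-1 b^-1) tr(a) - tr(a^-1 b a^-1 b^-1 a)  (eliminate a^-1) = x^2*y*z - x*y^2 - x*z^2 + x
reduce: tr(b^-1 a^-2 b^-1 a^-1) = tr(a^-1 b^-1 a^-2) tr(b) - tr(a^-1 b^-1 a^-2 b)  (eliminate b^-1) = x*z^2 - y*z - x
tr(a^-1 b^-1 a^-1 b^-2 a^-1) = tr(b^-1 a^-2 b^-1 a^-1) tr(b) - tr(b^-1 a^-2 b^-1 a^-1 b)  (eliminate b^-1) = x*y*z^2 - x^2*z - y^2*z + z
tr(a^-1 b^-2 a^-1) = tr(b^-1 a^-2) tr(b) - tr(b^-1 a^-2 b)  (eliminate b^-1) = x*y*z - x^2 - y^2 + 2
tr(a b a b a b) = tr(b a) tr(b a b a) - tr(b^-1 a^-1)  (split on b) = z^3 - 3*z
so tr(b^-1 a b a b a) = tr(a b a b a) tr(b) - tr(a b a b a b)  (eliminate b^-1) = x*y*z^2 - y^2*z - z^3 - x*y + 3*z
tr(b^-2 a b a b a) = tr(b^-1 a b a b a) tr(b) - tr(b^-1 a b a b a b)  (eliminate b^-1) = x*y^2*z^2 - y^3*z - y*z^3 - x*y^2 - x*z^2 + 4*y*z + x
tr(b a b a^-1 b^-2 a) = tr(b^-2 a b a b) tr(a) - tr(b^-2 a b a b a)  (eliminate a^-1) = -x*y^2*z^2 + x^2*y*z + y^3*z + y*z^3 - 4*y*z + x
tr(a^-1 b^-2 a^-1 b a b) = tr(b a b a^-1 b^-2) tr(a) - tr(b a b a^-1 b^-2 a)  (eliminate a^-1) = x*y^2*z^2 - 2*x^2*y*z - y^3*z - y*z^3 + x^3 + x*y^2 + x*z^2 + 4*y*z - 3*x
reduce: tr(b^-1 a^-1 b^-2 a^-1 b a) = tr(a^-1 b^-2 a^-1 b a) tr(b) - tr(a^-1 b^-2 a^-1 b a b)  (eliminate b^-1) = -x*y^2*z^2 + 2*x^2*y*z + y^3*z + y*z^3 - x^3 - x*y^2 - x*z^2 - 3*y*z + 3*x
reduce: tr(a^-1 b^-1 a^-1 b^-2 a^-1 b) = tr(b^-1 a^-1 b^-2 a^-1 b) tr(a) - tr(b^-1 a^-1 b^-2 a^-1 b a)  (eliminate a^-1) = x*y^2*z^2 - x^2*y*z - y^3*z - y*z^3 + x*z^2 + 3*y*z - x
so tr(b^-2 a^-1 b^-1 a^-1 b^-1 a^-1) = tr(a^-1 b^-1 a^-1 b^-2 a^-1) tr(b) - tr(a^-1 b^-1 a^-1 b^-2 a^-1 b)  (eliminate b^-1) = y*z^3 - x*z^2 - 2*y*z + x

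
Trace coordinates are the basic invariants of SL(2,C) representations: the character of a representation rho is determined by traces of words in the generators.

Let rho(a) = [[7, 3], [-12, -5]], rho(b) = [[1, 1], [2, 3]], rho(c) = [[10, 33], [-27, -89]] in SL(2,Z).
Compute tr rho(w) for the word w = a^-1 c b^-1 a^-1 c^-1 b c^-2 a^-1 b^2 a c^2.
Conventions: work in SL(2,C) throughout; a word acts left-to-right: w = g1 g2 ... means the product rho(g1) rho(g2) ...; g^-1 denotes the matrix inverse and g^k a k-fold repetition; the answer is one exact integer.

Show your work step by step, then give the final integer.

rho(a^-1) = [[-5, -3], [12, 7]]
... * rho(c) = [[10, 33], [-27, -89]]  ->  [[31, 102], [-69, -227]]
... * rho(b^-1) = [[3, -1], [-2, 1]]  ->  [[-111, 71], [247, -158]]
... * rho(a^-1) = [[-5, -3], [12, 7]]  ->  [[1407, 830], [-3131, -1847]]
... * rho(c^-1) = [[-89, -33], [27, 10]]  ->  [[-102813, -38131], [228790, 84853]]
... * rho(b) = [[1, 1], [2, 3]]  ->  [[-179075, -217206], [398496, 483349]]
... * rho(c^-1) = [[-89, -33], [27, 10]]  ->  [[10073113, 3737415], [-22415721, -8316878]]
... * rho(c^-1) = [[-89, -33], [27, 10]]  ->  [[-795596852, -295038579], [1770443463, 656550013]]
... * rho(a^-1) = [[-5, -3], [12, 7]]  ->  [[437521312, 321520503], [-973617159, -715480298]]
... * rho(b) = [[1, 1], [2, 3]]  ->  [[1080562318, 1402082821], [-2404577755, -3120058053]]
... * rho(b) = [[1, 1], [2, 3]]  ->  [[3884727960, 5286810781], [-8644693861, -11764751914]]
... * rho(a) = [[7, 3], [-12, -5]]  ->  [[-36248633652, -14779870025], [80664165941, 32889677987]]
... * rho(c) = [[10, 33], [-27, -89]]  ->  [[36570154155, 119203521709], [-81379646239, -265263864790]]
... * rho(c) = [[10, 33], [-27, -89]]  ->  [[-2852793544593, -9402298344986], [6348327886940, 20922955640423]]
tr = -2852793544593 + 20922955640423 = 18070162095830

18070162095830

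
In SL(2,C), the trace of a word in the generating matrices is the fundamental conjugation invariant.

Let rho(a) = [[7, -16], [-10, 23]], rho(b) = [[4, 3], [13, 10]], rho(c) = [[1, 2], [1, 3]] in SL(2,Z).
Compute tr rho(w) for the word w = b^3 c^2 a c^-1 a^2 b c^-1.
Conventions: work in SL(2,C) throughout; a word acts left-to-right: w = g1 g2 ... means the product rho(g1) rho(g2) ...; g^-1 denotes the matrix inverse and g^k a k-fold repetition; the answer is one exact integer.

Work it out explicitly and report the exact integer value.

rho(b) = [[4, 3], [13, 10]]
... * rho(b) = [[4, 3], [13, 10]]  ->  [[55, 42], [182, 139]]
... * rho(b) = [[4, 3], [13, 10]]  ->  [[766, 585], [2535, 1936]]
... * rho(c) = [[1, 2], [1, 3]]  ->  [[1351, 3287], [4471, 10878]]
... * rho(c) = [[1, 2], [1, 3]]  ->  [[4638, 12563], [15349, 41576]]
... * rho(a) = [[7, -16], [-10, 23]]  ->  [[-93164, 214741], [-308317, 710664]]
... * rho(c^-1) = [[3, -2], [-1, 1]]  ->  [[-494233, 401069], [-1635615, 1327298]]
... * rho(a) = [[7, -16], [-10, 23]]  ->  [[-7470321, 17132315], [-24722285, 56697694]]
... * rho(a) = [[7, -16], [-10, 23]]  ->  [[-223615397, 513568381], [-740032935, 1699603522]]
... * rho(b) = [[4, 3], [13, 10]]  ->  [[5781927365, 4464837619], [19134714046, 14775936415]]
... * rho(c^-1) = [[3, -2], [-1, 1]]  ->  [[12880944476, -7099017111], [42628205723, -23493491677]]
tr = 12880944476 + -23493491677 = -10612547201

-10612547201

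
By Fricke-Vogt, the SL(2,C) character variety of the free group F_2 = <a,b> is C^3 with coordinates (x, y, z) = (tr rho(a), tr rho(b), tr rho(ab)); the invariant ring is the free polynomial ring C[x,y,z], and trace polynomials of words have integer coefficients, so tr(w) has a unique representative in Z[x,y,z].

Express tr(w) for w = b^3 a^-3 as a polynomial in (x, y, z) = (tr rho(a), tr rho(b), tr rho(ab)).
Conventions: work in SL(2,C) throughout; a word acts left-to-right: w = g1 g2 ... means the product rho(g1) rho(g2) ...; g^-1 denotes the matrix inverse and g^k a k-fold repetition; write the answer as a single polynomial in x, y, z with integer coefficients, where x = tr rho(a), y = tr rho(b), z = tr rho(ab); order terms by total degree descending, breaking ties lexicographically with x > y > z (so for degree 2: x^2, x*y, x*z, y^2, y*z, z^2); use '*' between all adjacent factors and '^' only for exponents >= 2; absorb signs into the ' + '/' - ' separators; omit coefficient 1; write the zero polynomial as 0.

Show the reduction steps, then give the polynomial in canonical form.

apply: tr(b^2) = tr(b) * tr(b) - tr(1)   [square of b] = y^2 - 2
tr(b^3) = tr(b) * tr(b^2) - tr(b)   [square of b] = y^3 - 3*y
tr(b a b) = tr(b) * tr(a b) - tr(a)   [square of b] = y*z - x
tr(b^3 a) = tr(b) * tr(b a b) - tr(b a)   [square of b] = y^2*z - x*y - z
use: tr(a^-1 b^3) = tr(b^3) * tr(a) - tr(b^3 a)   [inverse elimination on a] = x*y^3 - y^2*z - 2*x*y + z
use: tr(a^-1 b^3 a^-1) = tr(a^-1 b^3) * tr(a) - tr(a^-1 b^3 a)   [inverse elimination on a] = x^2*y^3 - x*y^2*z - 2*x^2*y - y^3 + x*z + 3*y
use: tr(b^3 a^-3) = tr(a^-1 b^3 a^-1) * tr(a) - tr(a^-1 b^3)   [inverse elimination on a] = x^3*y^3 - x^2*y^2*z - 2*x^3*y - 2*x*y^3 + x^2*z + y^2*z + 5*x*y - z

x^3*y^3 - x^2*y^2*z - 2*x^3*y - 2*x*y^3 + x^2*z + y^2*z + 5*x*y - z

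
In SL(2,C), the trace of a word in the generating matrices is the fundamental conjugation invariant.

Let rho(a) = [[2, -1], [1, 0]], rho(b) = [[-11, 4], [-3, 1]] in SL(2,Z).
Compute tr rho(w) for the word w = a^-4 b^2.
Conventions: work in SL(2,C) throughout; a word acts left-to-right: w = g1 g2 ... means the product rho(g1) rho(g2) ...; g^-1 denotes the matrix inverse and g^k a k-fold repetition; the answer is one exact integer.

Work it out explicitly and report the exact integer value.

-102

rho(a^-1) = [[0, 1], [-1, 2]]
... * rho(a^-1) = [[0, 1], [-1, 2]]  ->  [[-1, 2], [-2, 3]]
... * rho(a^-1) = [[0, 1], [-1, 2]]  ->  [[-2, 3], [-3, 4]]
... * rho(a^-1) = [[0, 1], [-1, 2]]  ->  [[-3, 4], [-4, 5]]
... * rho(b) = [[-11, 4], [-3, 1]]  ->  [[21, -8], [29, -11]]
... * rho(b) = [[-11, 4], [-3, 1]]  ->  [[-207, 76], [-286, 105]]
tr = -207 + 105 = -102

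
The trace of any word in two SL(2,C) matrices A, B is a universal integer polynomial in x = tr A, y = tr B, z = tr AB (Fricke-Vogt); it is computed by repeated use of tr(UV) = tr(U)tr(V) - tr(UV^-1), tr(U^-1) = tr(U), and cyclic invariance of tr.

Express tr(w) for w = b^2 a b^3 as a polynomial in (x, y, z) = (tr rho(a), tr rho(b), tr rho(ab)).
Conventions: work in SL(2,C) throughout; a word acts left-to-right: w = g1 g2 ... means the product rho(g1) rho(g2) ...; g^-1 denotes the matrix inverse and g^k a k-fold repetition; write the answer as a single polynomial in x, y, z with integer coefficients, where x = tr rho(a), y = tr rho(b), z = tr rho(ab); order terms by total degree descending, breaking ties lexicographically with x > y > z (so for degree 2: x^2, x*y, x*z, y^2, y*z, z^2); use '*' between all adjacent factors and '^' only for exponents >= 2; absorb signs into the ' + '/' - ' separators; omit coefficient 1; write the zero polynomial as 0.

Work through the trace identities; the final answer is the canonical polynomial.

trace(b a b) = trace(b) trace(a b) - trace(a)  (reduce the b square) = y*z - x
use: trace(b a b^2) = trace(b) trace(b a b) - trace(b a)  (reduce the b square) = y^2*z - x*y - z
trace(b^3 a b) = trace(b) trace(b a b^2) - trace(b a b)  (reduce the b square) = y^3*z - x*y^2 - 2*y*z + x
trace(b^2 a b^3) = trace(b) trace(b^3 a b) - trace(b^3 a)  (reduce the b square) = y^4*z - x*y^3 - 3*y^2*z + 2*x*y + z

y^4*z - x*y^3 - 3*y^2*z + 2*x*y + z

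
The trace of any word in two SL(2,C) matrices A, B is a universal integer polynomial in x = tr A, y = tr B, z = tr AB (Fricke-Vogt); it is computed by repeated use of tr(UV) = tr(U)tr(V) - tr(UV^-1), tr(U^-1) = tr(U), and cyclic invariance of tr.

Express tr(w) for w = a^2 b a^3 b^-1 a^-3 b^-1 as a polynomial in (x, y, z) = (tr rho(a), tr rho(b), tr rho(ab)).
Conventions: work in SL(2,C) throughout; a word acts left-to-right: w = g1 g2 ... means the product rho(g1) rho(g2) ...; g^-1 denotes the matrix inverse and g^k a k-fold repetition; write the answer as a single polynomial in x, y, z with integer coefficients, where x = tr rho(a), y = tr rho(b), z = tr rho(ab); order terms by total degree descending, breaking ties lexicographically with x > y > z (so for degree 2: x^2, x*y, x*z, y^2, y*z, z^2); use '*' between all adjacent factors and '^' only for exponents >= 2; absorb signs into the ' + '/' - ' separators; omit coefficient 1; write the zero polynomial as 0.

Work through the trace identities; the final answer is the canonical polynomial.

tr(a^2) = tr(a) * tr(a) - tr(1)   [square of a] = x^2 - 2
and tr(b a b a) = tr(b a) * tr(b a) - tr(1)   [split at a repeated b] = z^2 - 2
tr(b a b) = tr(b) * tr(a b) - tr(a)   [square of b] = y*z - x
tr(a b a b a) = tr(a) * tr(b a b a) - tr(b a b)   [square of a] = x*z^2 - y*z - x
tr(a b a^3 b) = tr(a) * tr(a b a b a) - tr(a b a b)   [square of a] = x^2*z^2 - x*y*z - x^2 - z^2 + 2
tr(b a^2) = tr(a) * tr(b a) - tr(b)   [square of a] = x*z - y
next, tr(a^2 b a) = tr(a) * tr(b a^2) - tr(b a)   [square of a] = x^2*z - x*y - z
tr(b^2 a^2 b a) = tr(b) * tr(a^2 b a b) - tr(a^2 b a)   [square of b] = x*y*z^2 - x^2*z - y^2*z + z
next, tr(b a^2 b) = tr(b) * tr(a^2 b) - tr(a^2)   [square of b] = x*y*z - x^2 - y^2 + 2
and tr(b^2 a^2 b) = tr(b) * tr(b a^2 b) - tr(b a^2)   [square of b] = x*y^2*z - x^2*y - y^3 - x*z + 3*y
and tr(a b^2 a^2 b a) = tr(a) * tr(b^2 a^2 b a) - tr(b^2 a^2 b)   [square of a] = x^2*y*z^2 - x^3*z - 2*x*y^2*z + x^2*y + y^3 + 2*x*z - 3*y
and tr(b a^2 b a^3 b) = tr(a) * tr(a b^2 a^2 b a) - tr(a b^2 a^2 b)   [square of a] = x^3*y*z^2 - x^4*z - 2*x^2*y^2*z + x^3*y + x*y^3 - x*y*z^2 + 3*x^2*z + y^2*z - 3*x*y - z
tr(b a b a b a) = tr(a b a b) * tr(a b) - tr(b a)   [split at a repeated a] = z^3 - 3*z
and tr(b a b a b) = tr(b) * tr(a b a b) - tr(a b a)   [square of b] = y*z^2 - x*z - y
tr(b a^2 b a b a) = tr(a) * tr(b a b a b a) - tr(b a b a b)   [square of a] = x*z^3 - y*z^2 - 2*x*z + y
tr(a b a b a^2 b a) = tr(a) * tr(b a^2 b a b a) - tr(b a^2 b a b)   [square of a] = x^2*z^3 - 2*x*y*z^2 - x^2*z + y^2*z + x*y - z
tr(b a^2 b a^3 b a) = tr(a) * tr(a b a b a^2 b a) - tr(a b a b a^2 b)   [square of a] = x^3*z^3 - 2*x^2*y*z^2 - x^3*z + x*y^2*z - x*z^3 + x^2*y + y*z^2 + x*z - y
next, tr(a^2 b a^3 b a^-1 b) = tr(b a^2 b a^3 b) * tr(a) - tr(b a^2 b a^3 b a)   [inverse elimination on a] = x^4*y*z^2 - x^5*z - 2*x^3*y^2*z - x^3*z^3 + x^4*y + x^2*y^3 + x^2*y*z^2 + 4*x^3*z + x*z^3 - 4*x^2*y - y*z^2 - 2*x*z + y
next, tr(a^-1 b^-1 a^2 b a^3 b) = tr(a^2 b a^3 b a^-1) * tr(b) - tr(a^2 b a^3 b a^-1 b)   [inverse elimination on b] = -x^4*y*z^2 + x^5*z + 2*x^3*y^2*z + x^3*z^3 - x^4*y - x^2*y^3 - 4*x^3*z - x*y^2*z - x*z^3 + 3*x^2*y + 2*x*z + y
tr(a^2 b a^2) = tr(a) * tr(a b a^2) - tr(a b a)   [square of a] = x^3*z - x^2*y - 2*x*z + y
next, tr(a^2 b a^3) = tr(a) * tr(a^2 b a^2) - tr(a^2 b a)   [square of a] = x^4*z - x^3*y - 3*x^2*z + 2*x*y + z
tr(b^-1 a^2 b a^3 b a^-2) = tr(a^-1 b^-1 a^2 b a^3 b) * tr(a) - tr(a^-1 b^-1 a^2 b a^3 b a)   [inverse elimination on a] = -x^5*y*z^2 + x^6*z + 2*x^4*y^2*z + x^4*z^3 - x^5*y - x^3*y^3 - 5*x^4*z - x^2*y^2*z - x^2*z^3 + 4*x^3*y + 5*x^2*z - x*y - z
tr(a^-3 b^-1 a^2 b a^3 b) = tr(b^-1 a^2 b a^3 b a^-2) * tr(a) - tr(b^-1 a^2 b a^3 b a^-1)   [inverse elimination on a] = -x^6*y*z^2 + x^7*z + 2*x^5*y^2*z + x^5*z^3 - x^6*y - x^4*y^3 + x^4*y*z^2 - 6*x^5*z - 3*x^3*y^2*z - 2*x^3*z^3 + 5*x^4*y + x^2*y^3 + 9*x^3*z + x*y^2*z + x*z^3 - 4*x^2*y - 3*x*z - y
tr(a^2 b a^3 b^-1 a^-3 b^-1) = tr(a^-3 b^-1 a^2 b a^3) * tr(b) - tr(a^-3 b^-1 a^2 b a^3 b)   [inverse elimination on b] = x^6*y*z^2 - x^7*z - 2*x^5*y^2*z - x^5*z^3 + x^6*y + x^4*y^3 - x^4*y*z^2 + 6*x^5*z + 3*x^3*y^2*z + 2*x^3*z^3 - 5*x^4*y - x^2*y^3 - 9*x^3*z - x*y^2*z - x*z^3 + 5*x^2*y + 3*x*z - y

x^6*y*z^2 - x^7*z - 2*x^5*y^2*z - x^5*z^3 + x^6*y + x^4*y^3 - x^4*y*z^2 + 6*x^5*z + 3*x^3*y^2*z + 2*x^3*z^3 - 5*x^4*y - x^2*y^3 - 9*x^3*z - x*y^2*z - x*z^3 + 5*x^2*y + 3*x*z - y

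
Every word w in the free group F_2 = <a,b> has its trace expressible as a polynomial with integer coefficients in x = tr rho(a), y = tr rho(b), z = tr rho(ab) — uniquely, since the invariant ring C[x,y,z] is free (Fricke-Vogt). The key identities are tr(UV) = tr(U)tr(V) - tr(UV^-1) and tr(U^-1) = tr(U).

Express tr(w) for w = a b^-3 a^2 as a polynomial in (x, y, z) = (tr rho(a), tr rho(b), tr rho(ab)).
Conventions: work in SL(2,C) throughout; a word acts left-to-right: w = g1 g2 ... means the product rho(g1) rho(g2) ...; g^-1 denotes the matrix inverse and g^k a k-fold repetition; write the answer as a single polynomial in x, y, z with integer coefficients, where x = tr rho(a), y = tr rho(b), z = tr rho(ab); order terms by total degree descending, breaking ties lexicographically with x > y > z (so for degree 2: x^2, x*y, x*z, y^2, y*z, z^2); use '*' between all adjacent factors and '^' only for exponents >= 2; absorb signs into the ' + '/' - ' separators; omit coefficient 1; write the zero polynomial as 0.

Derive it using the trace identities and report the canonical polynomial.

tr(a^2) = tr(a)*tr(a) - tr(1)  (reduce the a square) = x^2 - 2
tr(a^3) = tr(a)*tr(a^2) - tr(a)  (reduce the a square) = x^3 - 3*x
tr(b a^2) = tr(a)*tr(b a) - tr(b)  (reduce the a square) = x*z - y
tr(a^3 b) = tr(a)*tr(b a^2) - tr(b a)  (reduce the a square) = x^2*z - x*y - z
tr(a^3 b^-1) = tr(a^3)*tr(b) - tr(a^3 b)  (eliminate b^-1) = x^3*y - x^2*z - 2*x*y + z
tr(b^-1 a^3 b^-1) = tr(a^3 b^-1)*tr(b) - tr(a^3)  (eliminate b^-1) = x^3*y^2 - x^2*y*z - x^3 - 2*x*y^2 + y*z + 3*x
tr(a b^-3 a^2) = tr(b^-1 a^3 b^-1)*tr(b) - tr(b^-1 a^3)  (eliminate b^-1) = x^3*y^3 - x^2*y^2*z - 2*x^3*y - 2*x*y^3 + x^2*z + y^2*z + 5*x*y - z

x^3*y^3 - x^2*y^2*z - 2*x^3*y - 2*x*y^3 + x^2*z + y^2*z + 5*x*y - z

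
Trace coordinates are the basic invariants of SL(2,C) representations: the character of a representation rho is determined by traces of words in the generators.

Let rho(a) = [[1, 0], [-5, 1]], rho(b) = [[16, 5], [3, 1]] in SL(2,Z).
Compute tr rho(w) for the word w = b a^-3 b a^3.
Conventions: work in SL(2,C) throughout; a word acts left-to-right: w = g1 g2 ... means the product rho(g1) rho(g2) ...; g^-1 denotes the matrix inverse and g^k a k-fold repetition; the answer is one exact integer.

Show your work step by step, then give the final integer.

-5338

rho(b) = [[16, 5], [3, 1]]
... * rho(a^-1) = [[1, 0], [5, 1]]  ->  [[41, 5], [8, 1]]
... * rho(a^-1) = [[1, 0], [5, 1]]  ->  [[66, 5], [13, 1]]
... * rho(a^-1) = [[1, 0], [5, 1]]  ->  [[91, 5], [18, 1]]
... * rho(b) = [[16, 5], [3, 1]]  ->  [[1471, 460], [291, 91]]
... * rho(a) = [[1, 0], [-5, 1]]  ->  [[-829, 460], [-164, 91]]
... * rho(a) = [[1, 0], [-5, 1]]  ->  [[-3129, 460], [-619, 91]]
... * rho(a) = [[1, 0], [-5, 1]]  ->  [[-5429, 460], [-1074, 91]]
tr = -5429 + 91 = -5338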